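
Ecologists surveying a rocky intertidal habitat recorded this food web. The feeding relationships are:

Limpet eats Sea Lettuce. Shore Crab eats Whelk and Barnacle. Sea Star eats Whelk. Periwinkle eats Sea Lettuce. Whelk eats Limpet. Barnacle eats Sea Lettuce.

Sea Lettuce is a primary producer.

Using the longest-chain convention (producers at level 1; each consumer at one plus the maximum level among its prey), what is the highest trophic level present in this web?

Producers (level 1): Sea Lettuce.
Sea Lettuce → Limpet → Whelk → Shore Crab gives Shore Crab level 4.
No species has a prey at level 4, so no species reaches level 5.

4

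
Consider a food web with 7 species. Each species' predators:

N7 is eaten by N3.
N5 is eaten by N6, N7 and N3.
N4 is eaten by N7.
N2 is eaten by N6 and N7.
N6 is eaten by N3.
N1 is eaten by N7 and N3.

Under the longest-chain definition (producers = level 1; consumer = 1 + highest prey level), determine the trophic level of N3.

N5 is a producer → level 1.
N6 eats N5 (level 1); other prey at levels: N2 1 → level 2.
N3 eats N6 (level 2); other prey at levels: N5 1, N1 1, N7 2 → level 3.

Trophic level 3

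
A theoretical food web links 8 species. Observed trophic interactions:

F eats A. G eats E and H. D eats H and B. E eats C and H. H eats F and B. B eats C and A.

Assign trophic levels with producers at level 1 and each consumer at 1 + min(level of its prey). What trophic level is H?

A is a producer → level 1.
F eats A → level 2.
H eats F → level 3.
No prey of H is below level 2, so 3 is the minimum.

Trophic level 3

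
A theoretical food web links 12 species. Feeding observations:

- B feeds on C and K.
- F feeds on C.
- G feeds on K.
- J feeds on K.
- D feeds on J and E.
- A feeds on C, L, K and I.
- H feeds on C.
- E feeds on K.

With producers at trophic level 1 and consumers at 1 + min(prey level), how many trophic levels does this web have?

Producers (level 1): I, L, K, C.
Following each consumer down to its lowest-level prey: K → E → D (levels 1 through 3).
All prey of D (E 2, J 2) are at level 2 or above, so D is at level 1 + 2 = 3.
Every consumer has at least one prey at level 2 or below, so none exceeds level 3.

3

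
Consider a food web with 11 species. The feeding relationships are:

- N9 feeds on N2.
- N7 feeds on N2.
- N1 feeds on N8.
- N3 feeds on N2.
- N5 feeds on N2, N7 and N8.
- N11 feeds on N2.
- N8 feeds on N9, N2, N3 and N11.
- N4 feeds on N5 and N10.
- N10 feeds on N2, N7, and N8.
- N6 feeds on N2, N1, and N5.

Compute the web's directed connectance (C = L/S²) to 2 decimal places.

The web has S = 11 species and L = 20 feeding links.
C = L / S² = 20 / 121 = 0.1653 ≈ 0.17.

C = 0.17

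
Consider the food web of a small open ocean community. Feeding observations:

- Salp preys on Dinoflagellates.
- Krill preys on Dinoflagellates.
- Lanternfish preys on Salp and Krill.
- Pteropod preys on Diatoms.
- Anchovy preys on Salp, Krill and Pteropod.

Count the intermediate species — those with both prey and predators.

Intermediate species (has both prey and predators): Salp, Krill, Pteropod.
Count: 3.

3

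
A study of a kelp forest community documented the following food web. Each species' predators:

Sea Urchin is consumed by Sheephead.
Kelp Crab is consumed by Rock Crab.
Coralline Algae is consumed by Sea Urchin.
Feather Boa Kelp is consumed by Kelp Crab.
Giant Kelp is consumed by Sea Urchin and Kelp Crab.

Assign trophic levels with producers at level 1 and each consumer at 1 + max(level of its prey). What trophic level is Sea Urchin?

Trophic level 2

Giant Kelp is a producer → level 1.
Sea Urchin eats Giant Kelp (level 1); other prey at levels: Coralline Algae 1 → level 2.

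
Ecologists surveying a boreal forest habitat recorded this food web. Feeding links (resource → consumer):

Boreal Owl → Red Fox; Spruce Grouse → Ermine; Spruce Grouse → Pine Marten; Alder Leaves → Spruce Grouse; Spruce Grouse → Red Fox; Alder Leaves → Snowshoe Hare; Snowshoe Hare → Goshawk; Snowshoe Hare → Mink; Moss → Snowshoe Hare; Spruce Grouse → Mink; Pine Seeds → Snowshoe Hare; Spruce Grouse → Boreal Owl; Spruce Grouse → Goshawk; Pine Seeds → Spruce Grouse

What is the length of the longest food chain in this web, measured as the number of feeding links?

3 links

One longest chain: Pine Seeds → Spruce Grouse → Boreal Owl → Red Fox.
It has 4 species and 3 links.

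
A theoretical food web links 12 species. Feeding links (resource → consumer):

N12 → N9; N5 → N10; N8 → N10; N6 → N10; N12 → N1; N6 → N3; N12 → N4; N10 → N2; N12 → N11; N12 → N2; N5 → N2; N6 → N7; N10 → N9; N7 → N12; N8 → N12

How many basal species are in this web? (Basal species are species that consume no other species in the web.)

3

Basal species (no prey listed): N5, N6, N8.
Count: 3.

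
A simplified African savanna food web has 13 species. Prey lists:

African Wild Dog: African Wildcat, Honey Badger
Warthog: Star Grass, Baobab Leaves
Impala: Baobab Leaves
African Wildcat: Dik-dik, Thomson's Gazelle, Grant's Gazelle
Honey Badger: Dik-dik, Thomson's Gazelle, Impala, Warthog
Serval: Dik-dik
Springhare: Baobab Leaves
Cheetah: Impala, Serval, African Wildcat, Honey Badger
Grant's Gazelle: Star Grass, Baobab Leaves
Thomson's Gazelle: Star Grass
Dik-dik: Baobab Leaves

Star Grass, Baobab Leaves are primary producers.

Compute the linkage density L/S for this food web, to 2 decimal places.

L/S = 1.69

There are L = 22 links among S = 13 species.
L/S = 22/13 = 1.6923 ≈ 1.69.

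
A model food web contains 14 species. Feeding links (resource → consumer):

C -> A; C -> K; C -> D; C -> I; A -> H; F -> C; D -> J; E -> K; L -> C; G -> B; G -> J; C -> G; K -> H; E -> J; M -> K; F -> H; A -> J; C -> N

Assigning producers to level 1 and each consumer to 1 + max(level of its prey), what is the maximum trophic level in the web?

4

Producers (level 1): L, F, M, E.
L → C → G → B gives B level 4.
No species has a prey at level 4, so no species reaches level 5.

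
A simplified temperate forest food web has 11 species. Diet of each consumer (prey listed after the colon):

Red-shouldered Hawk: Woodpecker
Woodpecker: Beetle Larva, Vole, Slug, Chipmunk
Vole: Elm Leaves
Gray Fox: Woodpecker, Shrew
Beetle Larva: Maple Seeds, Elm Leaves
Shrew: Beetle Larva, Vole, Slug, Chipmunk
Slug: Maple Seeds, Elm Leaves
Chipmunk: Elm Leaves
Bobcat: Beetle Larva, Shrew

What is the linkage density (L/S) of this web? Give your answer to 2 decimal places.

L/S = 1.73

There are L = 19 links among S = 11 species.
L/S = 19/11 = 1.7273 ≈ 1.73.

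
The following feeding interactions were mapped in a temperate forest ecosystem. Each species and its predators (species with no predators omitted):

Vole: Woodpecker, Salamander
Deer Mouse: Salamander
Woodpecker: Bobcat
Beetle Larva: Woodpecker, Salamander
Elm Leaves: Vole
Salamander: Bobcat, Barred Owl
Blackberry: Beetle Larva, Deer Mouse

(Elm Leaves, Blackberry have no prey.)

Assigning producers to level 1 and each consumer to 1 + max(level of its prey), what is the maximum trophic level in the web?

4

Producers (level 1): Elm Leaves, Blackberry.
Elm Leaves → Vole → Salamander → Barred Owl gives Barred Owl level 4.
No species has a prey at level 4, so no species reaches level 5.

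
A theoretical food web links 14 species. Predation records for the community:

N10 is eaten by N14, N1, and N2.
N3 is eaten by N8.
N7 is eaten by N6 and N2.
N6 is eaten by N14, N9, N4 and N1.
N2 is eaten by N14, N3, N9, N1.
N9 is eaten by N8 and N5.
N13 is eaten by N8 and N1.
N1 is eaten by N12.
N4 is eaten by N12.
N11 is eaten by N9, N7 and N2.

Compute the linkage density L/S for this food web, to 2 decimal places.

L/S = 1.64

There are L = 23 links among S = 14 species.
L/S = 23/14 = 1.6429 ≈ 1.64.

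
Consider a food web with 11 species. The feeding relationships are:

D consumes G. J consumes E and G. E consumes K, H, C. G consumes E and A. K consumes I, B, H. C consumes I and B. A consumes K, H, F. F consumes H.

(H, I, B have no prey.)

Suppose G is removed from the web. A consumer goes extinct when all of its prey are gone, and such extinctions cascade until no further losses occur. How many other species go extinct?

Remove G.
Round 1: D (all prey gone) → extinct.
No further losses. Total secondary extinctions: 1.

1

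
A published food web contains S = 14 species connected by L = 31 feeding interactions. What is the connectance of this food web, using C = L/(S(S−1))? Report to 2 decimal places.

C = 0.17

The web has S = 14 species and L = 31 feeding links.
C = L / (S(S−1)) = 31 / 182 = 0.1703 ≈ 0.17.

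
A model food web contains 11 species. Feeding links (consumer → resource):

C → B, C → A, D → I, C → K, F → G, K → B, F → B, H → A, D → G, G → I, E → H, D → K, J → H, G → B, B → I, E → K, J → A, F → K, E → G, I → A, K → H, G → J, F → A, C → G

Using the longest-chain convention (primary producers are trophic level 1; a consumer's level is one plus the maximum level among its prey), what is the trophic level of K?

Trophic level 4

A is a producer → level 1.
I eats A → level 2.
B eats I → level 3.
K eats B (level 3); other prey at levels: H 2 → level 4.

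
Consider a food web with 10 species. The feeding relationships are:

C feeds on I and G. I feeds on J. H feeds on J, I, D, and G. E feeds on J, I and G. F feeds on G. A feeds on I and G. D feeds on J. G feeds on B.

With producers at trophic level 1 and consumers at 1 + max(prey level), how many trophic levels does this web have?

3

Producers (level 1): J, B.
J → I → A gives A level 3.
No species has a prey at level 3, so no species reaches level 4.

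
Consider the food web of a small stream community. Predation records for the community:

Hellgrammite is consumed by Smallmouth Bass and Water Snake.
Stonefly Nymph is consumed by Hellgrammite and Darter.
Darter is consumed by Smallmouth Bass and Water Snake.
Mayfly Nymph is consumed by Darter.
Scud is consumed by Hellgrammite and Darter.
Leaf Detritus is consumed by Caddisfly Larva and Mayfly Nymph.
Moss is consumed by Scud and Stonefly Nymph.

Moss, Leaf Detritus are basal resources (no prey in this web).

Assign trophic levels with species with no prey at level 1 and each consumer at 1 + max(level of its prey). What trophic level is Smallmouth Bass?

Moss has no prey (basal) → level 1.
Scud eats Moss → level 2.
Darter eats Scud (level 2); other prey at levels: Mayfly Nymph 2, Stonefly Nymph 2 → level 3.
Smallmouth Bass eats Darter (level 3); other prey at levels: Hellgrammite 3 → level 4.

Trophic level 4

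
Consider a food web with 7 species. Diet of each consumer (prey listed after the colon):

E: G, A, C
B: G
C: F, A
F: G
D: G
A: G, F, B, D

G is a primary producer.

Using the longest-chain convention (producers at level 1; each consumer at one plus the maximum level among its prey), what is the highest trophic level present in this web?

5

Producers (level 1): G.
G → F → A → C → E gives E level 5.
No species has a prey at level 5, so no species reaches level 6.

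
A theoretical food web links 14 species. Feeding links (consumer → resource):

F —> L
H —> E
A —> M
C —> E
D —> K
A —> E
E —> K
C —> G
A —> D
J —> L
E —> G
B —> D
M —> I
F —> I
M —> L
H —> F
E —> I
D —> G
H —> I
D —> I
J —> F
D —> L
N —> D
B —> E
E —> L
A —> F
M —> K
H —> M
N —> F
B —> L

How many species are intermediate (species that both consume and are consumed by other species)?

Intermediate species (has both prey and predators): D, E, M, F.
Count: 4.

4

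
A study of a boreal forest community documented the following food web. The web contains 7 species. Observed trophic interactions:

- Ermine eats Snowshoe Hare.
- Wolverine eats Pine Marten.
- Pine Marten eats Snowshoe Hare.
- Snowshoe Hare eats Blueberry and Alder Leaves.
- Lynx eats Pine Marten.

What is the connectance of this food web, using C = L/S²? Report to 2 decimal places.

The web has S = 7 species and L = 6 feeding links.
C = L / S² = 6 / 49 = 0.1224 ≈ 0.12.

C = 0.12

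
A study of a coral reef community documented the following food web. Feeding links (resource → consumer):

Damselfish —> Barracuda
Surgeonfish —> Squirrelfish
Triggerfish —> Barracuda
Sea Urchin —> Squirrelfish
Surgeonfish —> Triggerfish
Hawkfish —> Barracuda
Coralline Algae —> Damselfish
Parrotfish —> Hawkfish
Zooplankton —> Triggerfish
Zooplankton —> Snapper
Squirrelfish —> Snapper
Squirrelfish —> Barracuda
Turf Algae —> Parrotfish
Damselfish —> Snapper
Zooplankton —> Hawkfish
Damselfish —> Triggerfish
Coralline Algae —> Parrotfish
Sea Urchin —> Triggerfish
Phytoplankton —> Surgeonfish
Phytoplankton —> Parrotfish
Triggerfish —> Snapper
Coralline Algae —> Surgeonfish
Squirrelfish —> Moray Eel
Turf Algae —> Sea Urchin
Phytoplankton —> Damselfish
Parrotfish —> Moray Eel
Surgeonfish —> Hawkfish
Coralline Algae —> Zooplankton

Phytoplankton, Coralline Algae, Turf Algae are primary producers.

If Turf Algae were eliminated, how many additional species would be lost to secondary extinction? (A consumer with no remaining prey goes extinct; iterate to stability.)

Remove Turf Algae.
Round 1: Sea Urchin (all prey gone) → extinct.
No further losses. Total secondary extinctions: 1.

1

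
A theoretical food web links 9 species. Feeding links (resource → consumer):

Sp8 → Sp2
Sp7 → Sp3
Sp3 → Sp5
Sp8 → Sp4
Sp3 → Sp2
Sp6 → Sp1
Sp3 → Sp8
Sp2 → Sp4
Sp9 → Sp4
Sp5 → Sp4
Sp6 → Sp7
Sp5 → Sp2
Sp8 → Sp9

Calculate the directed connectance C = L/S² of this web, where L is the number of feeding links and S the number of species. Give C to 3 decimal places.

C = 0.160

The web has S = 9 species and L = 13 feeding links.
C = L / S² = 13 / 81 = 0.1605 ≈ 0.160.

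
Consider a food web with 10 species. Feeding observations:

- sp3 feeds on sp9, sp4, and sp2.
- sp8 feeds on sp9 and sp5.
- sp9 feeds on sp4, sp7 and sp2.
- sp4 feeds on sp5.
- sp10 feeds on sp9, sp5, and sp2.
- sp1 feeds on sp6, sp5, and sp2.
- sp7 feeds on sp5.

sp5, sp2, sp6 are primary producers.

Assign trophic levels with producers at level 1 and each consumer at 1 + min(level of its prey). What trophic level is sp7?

sp5 is a producer → level 1.
sp7 eats sp5 → level 2.

Trophic level 2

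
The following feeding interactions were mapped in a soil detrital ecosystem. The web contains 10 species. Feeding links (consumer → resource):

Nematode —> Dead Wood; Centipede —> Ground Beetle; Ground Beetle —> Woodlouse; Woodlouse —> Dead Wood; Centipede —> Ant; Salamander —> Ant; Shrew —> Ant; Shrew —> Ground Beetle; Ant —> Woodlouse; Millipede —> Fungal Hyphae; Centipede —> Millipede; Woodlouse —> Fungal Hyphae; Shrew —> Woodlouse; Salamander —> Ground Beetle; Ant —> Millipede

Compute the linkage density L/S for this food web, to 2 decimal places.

L/S = 1.50

There are L = 15 links among S = 10 species.
L/S = 15/10 = 1.5000 ≈ 1.50.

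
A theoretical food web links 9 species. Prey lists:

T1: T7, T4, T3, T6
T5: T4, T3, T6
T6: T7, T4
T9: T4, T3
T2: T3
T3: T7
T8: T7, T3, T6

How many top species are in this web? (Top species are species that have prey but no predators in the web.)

Top species (has prey, but nothing eats it): T5, T9, T2, T1, T8.
Count: 5.

5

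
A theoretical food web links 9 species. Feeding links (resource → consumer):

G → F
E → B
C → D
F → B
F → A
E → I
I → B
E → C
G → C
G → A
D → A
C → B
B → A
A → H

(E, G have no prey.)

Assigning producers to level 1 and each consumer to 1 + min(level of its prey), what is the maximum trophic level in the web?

3

Producers (level 1): E, G.
Following each consumer down to its lowest-level prey: E → C → D (levels 1 through 3).
All prey of D (C 2) are at level 2 or above, so D is at level 1 + 2 = 3.
Every consumer has at least one prey at level 2 or below, so none exceeds level 3.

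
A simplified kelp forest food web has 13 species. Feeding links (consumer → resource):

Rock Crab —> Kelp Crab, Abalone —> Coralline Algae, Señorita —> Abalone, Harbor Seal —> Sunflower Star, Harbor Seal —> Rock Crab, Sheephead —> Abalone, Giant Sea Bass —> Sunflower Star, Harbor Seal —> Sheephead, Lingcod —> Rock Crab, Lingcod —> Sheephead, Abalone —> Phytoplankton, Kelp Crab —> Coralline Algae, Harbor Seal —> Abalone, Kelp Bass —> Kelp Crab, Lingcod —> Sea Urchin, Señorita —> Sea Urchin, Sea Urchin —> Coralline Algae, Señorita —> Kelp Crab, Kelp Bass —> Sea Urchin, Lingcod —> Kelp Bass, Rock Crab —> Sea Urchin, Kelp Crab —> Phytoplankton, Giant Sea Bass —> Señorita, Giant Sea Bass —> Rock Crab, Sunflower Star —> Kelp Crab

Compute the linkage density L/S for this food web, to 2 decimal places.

There are L = 25 links among S = 13 species.
L/S = 25/13 = 1.9231 ≈ 1.92.

L/S = 1.92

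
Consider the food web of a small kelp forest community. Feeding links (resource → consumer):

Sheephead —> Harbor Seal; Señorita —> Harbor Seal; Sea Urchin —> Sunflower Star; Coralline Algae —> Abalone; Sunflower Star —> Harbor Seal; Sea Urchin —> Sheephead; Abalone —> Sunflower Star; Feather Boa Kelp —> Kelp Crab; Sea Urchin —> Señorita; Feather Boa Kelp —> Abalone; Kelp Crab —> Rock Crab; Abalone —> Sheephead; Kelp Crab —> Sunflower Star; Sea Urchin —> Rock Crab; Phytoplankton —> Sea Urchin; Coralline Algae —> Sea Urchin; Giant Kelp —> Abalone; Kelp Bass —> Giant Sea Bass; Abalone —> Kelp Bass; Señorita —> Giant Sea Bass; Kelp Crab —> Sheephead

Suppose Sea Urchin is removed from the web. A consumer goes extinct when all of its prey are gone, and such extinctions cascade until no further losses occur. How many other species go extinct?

1

Remove Sea Urchin.
Round 1: Señorita (all prey gone) → extinct.
No further losses. Total secondary extinctions: 1.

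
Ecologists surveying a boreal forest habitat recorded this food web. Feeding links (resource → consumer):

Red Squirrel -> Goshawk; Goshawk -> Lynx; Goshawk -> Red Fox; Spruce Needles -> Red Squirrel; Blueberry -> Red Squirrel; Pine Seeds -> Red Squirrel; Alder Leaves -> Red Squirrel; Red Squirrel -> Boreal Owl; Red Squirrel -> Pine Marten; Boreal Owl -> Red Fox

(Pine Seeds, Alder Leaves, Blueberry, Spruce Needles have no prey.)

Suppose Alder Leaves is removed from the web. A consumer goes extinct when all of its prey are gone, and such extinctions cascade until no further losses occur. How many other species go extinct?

0

Remove Alder Leaves.
Every predator of it retains at least one other prey: Red Squirrel still has Pine Seeds, Blueberry, Spruce Needles.
No consumer loses all prey, so no secondary extinctions occur.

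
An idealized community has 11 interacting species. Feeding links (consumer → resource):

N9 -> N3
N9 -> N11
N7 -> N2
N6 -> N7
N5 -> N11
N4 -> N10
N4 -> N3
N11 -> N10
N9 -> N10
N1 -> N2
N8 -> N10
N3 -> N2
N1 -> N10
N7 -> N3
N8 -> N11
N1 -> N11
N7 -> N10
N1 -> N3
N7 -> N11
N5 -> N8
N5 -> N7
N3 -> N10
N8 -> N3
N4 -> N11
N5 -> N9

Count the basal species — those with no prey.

Basal species (no prey listed): N2, N10.
Count: 2.

2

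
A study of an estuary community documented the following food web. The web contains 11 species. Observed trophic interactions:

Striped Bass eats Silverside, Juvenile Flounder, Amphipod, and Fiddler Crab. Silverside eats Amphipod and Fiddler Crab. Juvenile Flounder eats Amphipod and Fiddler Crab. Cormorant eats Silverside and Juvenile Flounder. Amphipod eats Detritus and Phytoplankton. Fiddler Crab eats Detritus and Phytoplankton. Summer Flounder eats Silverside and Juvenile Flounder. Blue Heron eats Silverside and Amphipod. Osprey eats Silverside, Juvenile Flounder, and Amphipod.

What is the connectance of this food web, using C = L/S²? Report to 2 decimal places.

C = 0.17

The web has S = 11 species and L = 21 feeding links.
C = L / S² = 21 / 121 = 0.1736 ≈ 0.17.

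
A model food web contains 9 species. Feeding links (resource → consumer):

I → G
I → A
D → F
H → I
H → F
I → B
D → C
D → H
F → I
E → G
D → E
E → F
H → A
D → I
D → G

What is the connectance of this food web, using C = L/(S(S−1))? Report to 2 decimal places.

The web has S = 9 species and L = 15 feeding links.
C = L / (S(S−1)) = 15 / 72 = 0.2083 ≈ 0.21.

C = 0.21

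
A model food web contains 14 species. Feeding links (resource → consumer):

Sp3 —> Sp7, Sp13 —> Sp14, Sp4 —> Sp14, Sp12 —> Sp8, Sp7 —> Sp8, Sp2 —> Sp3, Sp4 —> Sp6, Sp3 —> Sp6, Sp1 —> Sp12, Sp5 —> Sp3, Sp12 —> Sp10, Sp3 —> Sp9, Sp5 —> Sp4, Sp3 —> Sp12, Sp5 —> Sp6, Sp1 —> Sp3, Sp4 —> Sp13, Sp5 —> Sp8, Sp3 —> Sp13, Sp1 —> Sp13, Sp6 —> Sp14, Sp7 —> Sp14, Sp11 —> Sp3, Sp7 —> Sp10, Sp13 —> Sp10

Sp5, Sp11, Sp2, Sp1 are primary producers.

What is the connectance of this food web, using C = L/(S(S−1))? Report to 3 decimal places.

The web has S = 14 species and L = 25 feeding links.
C = L / (S(S−1)) = 25 / 182 = 0.1374 ≈ 0.137.

C = 0.137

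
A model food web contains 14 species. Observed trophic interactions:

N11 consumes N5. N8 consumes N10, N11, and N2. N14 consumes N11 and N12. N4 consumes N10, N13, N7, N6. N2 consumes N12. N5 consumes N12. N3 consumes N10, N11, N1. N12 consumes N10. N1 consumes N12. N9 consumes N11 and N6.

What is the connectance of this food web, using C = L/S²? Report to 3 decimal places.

C = 0.097

The web has S = 14 species and L = 19 feeding links.
C = L / S² = 19 / 196 = 0.0969 ≈ 0.097.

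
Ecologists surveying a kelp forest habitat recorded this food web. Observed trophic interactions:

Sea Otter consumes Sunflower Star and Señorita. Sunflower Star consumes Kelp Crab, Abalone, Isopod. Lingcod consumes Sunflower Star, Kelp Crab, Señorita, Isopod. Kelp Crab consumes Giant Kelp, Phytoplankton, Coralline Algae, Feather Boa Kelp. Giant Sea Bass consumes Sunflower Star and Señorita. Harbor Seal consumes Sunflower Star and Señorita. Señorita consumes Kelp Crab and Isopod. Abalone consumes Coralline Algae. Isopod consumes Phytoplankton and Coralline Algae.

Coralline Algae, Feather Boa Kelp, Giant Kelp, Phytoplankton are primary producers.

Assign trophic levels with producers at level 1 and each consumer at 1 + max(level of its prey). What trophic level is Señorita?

Trophic level 3

Coralline Algae is a producer → level 1.
Kelp Crab eats Coralline Algae (level 1); other prey at levels: Feather Boa Kelp 1, Giant Kelp 1, Phytoplankton 1 → level 2.
Señorita eats Kelp Crab (level 2); other prey at levels: Isopod 2 → level 3.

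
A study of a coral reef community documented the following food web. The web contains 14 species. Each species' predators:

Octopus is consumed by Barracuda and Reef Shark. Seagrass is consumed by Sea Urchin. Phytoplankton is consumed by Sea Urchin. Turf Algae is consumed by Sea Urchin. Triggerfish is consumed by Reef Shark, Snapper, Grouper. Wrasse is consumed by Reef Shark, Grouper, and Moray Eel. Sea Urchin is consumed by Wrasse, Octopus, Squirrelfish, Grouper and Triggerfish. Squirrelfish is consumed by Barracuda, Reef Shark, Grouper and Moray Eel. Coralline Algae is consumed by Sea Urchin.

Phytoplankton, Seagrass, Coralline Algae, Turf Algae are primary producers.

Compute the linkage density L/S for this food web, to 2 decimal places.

L/S = 1.50

There are L = 21 links among S = 14 species.
L/S = 21/14 = 1.5000 ≈ 1.50.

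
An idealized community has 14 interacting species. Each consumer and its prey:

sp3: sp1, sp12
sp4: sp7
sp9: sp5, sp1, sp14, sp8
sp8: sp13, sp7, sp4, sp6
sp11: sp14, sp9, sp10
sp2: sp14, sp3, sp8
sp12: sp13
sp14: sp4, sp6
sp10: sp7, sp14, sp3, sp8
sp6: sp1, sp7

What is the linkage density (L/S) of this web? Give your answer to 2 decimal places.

There are L = 26 links among S = 14 species.
L/S = 26/14 = 1.8571 ≈ 1.86.

L/S = 1.86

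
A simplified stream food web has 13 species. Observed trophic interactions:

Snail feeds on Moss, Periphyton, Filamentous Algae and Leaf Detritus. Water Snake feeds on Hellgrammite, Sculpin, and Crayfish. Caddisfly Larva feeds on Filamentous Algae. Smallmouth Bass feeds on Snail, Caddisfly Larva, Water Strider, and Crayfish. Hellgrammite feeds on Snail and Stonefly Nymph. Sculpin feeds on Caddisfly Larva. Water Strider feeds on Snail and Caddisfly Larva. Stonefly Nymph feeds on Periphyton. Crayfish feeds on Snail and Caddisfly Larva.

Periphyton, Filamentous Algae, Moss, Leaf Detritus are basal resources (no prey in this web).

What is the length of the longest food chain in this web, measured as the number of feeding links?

3 links

One longest chain: Periphyton → Snail → Water Strider → Smallmouth Bass.
It has 4 species and 3 links.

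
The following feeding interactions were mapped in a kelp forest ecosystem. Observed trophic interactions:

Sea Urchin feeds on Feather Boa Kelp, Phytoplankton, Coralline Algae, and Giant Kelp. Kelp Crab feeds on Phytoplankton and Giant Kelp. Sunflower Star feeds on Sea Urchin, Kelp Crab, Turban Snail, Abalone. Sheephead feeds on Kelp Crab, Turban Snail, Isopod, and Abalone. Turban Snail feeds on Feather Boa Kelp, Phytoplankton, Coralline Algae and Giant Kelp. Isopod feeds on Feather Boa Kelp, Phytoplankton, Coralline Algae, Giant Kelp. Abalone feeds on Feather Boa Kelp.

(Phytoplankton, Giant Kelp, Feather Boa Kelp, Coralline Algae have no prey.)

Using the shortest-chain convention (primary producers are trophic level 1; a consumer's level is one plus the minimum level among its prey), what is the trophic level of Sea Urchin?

Trophic level 2

Phytoplankton is a producer → level 1.
Sea Urchin eats Phytoplankton → level 2.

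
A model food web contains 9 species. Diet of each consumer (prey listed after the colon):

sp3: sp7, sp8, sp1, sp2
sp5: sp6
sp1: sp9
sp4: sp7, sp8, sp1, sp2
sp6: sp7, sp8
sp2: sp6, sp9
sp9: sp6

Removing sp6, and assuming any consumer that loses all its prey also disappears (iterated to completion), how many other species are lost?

Remove sp6.
Round 1: sp9 (all prey gone), sp5 (all prey gone) → extinct.
Round 2: sp1 (all prey gone), sp2 (all prey gone) → extinct.
No further losses. Total secondary extinctions: 4.

4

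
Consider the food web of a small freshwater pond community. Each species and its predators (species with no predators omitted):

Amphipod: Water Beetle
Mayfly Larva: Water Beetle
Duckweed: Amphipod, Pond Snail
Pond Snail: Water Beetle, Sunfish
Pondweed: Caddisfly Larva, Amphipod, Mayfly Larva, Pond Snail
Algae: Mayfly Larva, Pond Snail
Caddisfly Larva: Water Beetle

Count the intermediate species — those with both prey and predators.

4

Intermediate species (has both prey and predators): Caddisfly Larva, Amphipod, Mayfly Larva, Pond Snail.
Count: 4.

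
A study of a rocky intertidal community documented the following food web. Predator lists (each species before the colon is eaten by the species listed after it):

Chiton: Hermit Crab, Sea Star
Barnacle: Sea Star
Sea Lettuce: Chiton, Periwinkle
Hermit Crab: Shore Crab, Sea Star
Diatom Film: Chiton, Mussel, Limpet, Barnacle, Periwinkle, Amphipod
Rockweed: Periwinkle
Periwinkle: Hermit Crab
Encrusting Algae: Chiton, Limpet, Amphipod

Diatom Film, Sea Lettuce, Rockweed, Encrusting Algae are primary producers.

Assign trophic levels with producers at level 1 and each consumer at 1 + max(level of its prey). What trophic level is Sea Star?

Trophic level 4

Diatom Film is a producer → level 1.
Periwinkle eats Diatom Film (level 1); other prey at levels: Sea Lettuce 1, Rockweed 1 → level 2.
Hermit Crab eats Periwinkle (level 2); other prey at levels: Chiton 2 → level 3.
Sea Star eats Hermit Crab (level 3); other prey at levels: Chiton 2, Barnacle 2 → level 4.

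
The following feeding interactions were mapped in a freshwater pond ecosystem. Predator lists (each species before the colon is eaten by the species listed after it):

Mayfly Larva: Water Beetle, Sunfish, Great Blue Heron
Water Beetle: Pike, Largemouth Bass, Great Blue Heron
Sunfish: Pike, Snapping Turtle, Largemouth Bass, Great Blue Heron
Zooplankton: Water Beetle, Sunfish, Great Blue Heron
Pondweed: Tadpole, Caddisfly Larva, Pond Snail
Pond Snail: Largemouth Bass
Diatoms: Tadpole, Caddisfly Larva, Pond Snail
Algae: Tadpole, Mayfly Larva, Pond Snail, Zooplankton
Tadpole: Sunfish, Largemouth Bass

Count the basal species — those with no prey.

Basal species (no prey listed): Algae, Pondweed, Diatoms.
Count: 3.

3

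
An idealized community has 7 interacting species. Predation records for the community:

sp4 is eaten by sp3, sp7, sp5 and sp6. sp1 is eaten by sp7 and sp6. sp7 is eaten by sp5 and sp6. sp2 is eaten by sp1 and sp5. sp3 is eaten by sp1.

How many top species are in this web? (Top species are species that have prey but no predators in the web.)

2

Top species (has prey, but nothing eats it): sp6, sp5.
Count: 2.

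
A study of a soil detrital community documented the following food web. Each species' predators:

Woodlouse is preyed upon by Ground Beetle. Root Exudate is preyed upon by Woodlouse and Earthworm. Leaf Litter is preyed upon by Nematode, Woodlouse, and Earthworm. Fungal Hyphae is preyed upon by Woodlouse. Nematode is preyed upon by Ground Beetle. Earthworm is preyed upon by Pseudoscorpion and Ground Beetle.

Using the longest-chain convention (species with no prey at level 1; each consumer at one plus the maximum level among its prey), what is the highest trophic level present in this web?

3

Basal resources (level 1): Root Exudate, Fungal Hyphae, Leaf Litter.
Leaf Litter → Nematode → Ground Beetle gives Ground Beetle level 3.
No species has a prey at level 3, so no species reaches level 4.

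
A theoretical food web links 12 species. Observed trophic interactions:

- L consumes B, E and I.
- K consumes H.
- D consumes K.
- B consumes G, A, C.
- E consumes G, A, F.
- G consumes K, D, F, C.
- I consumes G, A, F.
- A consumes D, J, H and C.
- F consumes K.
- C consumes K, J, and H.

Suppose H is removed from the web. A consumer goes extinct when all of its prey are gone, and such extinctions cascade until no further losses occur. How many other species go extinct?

Remove H.
Round 1: K (all prey gone) → extinct.
Round 2: D (all prey gone), F (all prey gone) → extinct.
No further losses. Total secondary extinctions: 3.

3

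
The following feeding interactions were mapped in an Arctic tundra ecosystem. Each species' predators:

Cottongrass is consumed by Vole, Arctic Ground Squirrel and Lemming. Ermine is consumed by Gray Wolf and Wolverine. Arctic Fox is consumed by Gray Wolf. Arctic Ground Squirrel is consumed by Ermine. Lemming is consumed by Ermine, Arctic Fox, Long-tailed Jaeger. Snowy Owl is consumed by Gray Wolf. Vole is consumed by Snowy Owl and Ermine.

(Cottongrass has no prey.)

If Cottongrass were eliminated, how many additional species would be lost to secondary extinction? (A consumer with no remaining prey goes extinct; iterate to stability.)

Remove Cottongrass.
Round 1: Vole (all prey gone), Arctic Ground Squirrel (all prey gone), Lemming (all prey gone) → extinct.
Round 2: Arctic Fox (all prey gone), Ermine (all prey gone), Snowy Owl (all prey gone), Long-tailed Jaeger (all prey gone) → extinct.
Round 3: Wolverine (all prey gone), Gray Wolf (all prey gone) → extinct.
No further losses. Total secondary extinctions: 9.

9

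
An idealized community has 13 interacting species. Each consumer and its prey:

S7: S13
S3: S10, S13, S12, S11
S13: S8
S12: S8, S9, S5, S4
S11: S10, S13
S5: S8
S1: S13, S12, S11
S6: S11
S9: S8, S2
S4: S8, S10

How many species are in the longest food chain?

4 species

One longest chain: S8 → S13 → S11 → S1.
It has 4 species and 3 links.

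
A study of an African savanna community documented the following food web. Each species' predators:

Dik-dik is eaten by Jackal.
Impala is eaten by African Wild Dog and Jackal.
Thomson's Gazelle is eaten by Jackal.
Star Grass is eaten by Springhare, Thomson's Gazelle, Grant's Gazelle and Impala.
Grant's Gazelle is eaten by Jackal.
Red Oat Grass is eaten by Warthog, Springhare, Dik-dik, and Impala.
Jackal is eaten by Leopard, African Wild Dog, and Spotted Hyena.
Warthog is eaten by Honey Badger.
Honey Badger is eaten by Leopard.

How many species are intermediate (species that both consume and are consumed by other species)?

Intermediate species (has both prey and predators): Impala, Grant's Gazelle, Dik-dik, Warthog, Thomson's Gazelle, Honey Badger, Jackal.
Count: 7.

7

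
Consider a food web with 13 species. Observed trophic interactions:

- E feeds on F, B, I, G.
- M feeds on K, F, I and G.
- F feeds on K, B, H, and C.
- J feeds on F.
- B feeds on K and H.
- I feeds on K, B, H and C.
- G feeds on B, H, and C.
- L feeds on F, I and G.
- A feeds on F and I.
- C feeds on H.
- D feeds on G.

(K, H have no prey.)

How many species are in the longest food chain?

4 species

One longest chain: H → C → F → A.
It has 4 species and 3 links.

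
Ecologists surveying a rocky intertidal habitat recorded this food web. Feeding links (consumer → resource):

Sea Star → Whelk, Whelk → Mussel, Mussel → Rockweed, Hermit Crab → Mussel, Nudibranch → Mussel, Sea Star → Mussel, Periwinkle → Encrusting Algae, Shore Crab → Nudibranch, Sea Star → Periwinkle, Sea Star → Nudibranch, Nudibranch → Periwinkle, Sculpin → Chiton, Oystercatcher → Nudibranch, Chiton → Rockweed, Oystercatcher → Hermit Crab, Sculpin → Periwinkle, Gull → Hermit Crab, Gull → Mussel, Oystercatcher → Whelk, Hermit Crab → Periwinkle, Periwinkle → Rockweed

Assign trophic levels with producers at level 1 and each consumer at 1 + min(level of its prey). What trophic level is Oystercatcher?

Trophic level 4

Rockweed is a producer → level 1.
Mussel eats Rockweed → level 2.
Nudibranch eats Mussel → level 3.
Oystercatcher eats Nudibranch → level 4.
No prey of Oystercatcher is below level 3, so 4 is the minimum.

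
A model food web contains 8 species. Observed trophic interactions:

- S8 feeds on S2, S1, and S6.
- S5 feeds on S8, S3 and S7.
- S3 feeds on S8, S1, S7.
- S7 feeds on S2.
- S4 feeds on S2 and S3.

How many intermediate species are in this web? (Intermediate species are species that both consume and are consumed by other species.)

Intermediate species (has both prey and predators): S8, S7, S3.
Count: 3.

3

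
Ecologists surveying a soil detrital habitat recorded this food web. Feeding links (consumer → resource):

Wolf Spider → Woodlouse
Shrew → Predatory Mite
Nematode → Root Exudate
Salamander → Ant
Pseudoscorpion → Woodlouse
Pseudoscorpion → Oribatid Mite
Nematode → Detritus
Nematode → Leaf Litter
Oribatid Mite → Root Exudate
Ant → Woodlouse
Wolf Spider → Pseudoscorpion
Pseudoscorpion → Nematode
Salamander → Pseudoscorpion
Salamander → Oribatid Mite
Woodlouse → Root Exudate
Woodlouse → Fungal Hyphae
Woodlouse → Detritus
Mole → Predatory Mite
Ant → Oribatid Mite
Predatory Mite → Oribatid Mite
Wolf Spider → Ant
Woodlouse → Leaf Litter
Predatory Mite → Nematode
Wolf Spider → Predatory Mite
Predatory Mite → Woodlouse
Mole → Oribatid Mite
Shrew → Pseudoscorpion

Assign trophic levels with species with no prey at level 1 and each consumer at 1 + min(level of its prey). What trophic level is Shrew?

Trophic level 4

Leaf Litter has no prey (basal) → level 1.
Woodlouse eats Leaf Litter → level 2.
Predatory Mite eats Woodlouse → level 3.
Shrew eats Predatory Mite → level 4.
No prey of Shrew is below level 3, so 4 is the minimum.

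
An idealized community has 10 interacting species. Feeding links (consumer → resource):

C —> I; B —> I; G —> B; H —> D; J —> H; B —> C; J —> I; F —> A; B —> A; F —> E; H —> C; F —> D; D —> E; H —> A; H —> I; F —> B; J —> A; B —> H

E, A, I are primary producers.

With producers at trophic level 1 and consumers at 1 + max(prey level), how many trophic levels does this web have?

5

Producers (level 1): E, A, I.
E → D → H → B → F gives F level 5.
No species has a prey at level 5, so no species reaches level 6.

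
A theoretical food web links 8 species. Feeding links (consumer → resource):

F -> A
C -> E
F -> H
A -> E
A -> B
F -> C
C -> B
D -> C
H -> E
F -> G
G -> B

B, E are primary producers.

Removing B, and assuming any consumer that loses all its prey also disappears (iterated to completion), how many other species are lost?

Remove B.
Round 1: G (all prey gone) → extinct.
No further losses. Total secondary extinctions: 1.

1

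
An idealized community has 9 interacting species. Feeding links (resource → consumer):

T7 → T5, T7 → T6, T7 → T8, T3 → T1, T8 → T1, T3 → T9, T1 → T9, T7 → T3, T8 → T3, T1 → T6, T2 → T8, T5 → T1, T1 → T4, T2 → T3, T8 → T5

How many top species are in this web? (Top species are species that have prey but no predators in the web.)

3

Top species (has prey, but nothing eats it): T9, T4, T6.
Count: 3.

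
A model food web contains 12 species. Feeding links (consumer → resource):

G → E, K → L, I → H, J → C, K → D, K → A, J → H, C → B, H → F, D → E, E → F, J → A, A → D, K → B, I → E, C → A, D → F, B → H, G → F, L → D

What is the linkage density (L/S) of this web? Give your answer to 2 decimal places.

L/S = 1.67

There are L = 20 links among S = 12 species.
L/S = 20/12 = 1.6667 ≈ 1.67.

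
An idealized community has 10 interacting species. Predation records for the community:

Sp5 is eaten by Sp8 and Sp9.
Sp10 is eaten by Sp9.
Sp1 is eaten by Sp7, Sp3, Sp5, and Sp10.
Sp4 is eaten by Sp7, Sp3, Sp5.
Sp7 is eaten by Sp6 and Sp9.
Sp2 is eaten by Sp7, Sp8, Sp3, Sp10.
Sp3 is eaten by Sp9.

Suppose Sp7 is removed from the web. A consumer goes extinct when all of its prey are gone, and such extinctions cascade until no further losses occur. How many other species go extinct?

1

Remove Sp7.
Round 1: Sp6 (all prey gone) → extinct.
No further losses. Total secondary extinctions: 1.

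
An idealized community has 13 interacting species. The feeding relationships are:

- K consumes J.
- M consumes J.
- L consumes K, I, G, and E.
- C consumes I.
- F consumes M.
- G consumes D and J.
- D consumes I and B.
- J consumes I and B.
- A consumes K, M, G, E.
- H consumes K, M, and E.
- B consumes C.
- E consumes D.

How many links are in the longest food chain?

5 links

One longest chain: I → C → B → J → K → H.
It has 6 species and 5 links.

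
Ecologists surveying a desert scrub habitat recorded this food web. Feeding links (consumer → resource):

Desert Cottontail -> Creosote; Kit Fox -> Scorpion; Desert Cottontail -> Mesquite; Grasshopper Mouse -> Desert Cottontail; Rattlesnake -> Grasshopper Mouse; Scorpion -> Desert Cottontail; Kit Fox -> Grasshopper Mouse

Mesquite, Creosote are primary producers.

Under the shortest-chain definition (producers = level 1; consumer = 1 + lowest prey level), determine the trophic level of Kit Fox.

Mesquite is a producer → level 1.
Desert Cottontail eats Mesquite → level 2.
Scorpion eats Desert Cottontail → level 3.
Kit Fox eats Scorpion → level 4.
No prey of Kit Fox is below level 3, so 4 is the minimum.

Trophic level 4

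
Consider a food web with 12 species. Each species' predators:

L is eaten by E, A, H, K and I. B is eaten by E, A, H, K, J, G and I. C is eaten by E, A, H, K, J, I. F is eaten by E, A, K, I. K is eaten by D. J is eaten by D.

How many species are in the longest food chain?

3 species

One longest chain: C → J → D.
It has 3 species and 2 links.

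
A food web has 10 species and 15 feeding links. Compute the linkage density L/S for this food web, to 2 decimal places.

There are L = 15 links among S = 10 species.
L/S = 15/10 = 1.5000 ≈ 1.50.

L/S = 1.50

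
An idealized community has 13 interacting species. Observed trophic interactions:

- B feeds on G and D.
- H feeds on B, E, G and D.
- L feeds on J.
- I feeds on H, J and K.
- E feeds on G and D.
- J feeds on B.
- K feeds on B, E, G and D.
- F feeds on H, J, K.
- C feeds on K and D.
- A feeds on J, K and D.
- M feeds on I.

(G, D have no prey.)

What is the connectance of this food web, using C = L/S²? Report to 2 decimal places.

The web has S = 13 species and L = 26 feeding links.
C = L / S² = 26 / 169 = 0.1538 ≈ 0.15.

C = 0.15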